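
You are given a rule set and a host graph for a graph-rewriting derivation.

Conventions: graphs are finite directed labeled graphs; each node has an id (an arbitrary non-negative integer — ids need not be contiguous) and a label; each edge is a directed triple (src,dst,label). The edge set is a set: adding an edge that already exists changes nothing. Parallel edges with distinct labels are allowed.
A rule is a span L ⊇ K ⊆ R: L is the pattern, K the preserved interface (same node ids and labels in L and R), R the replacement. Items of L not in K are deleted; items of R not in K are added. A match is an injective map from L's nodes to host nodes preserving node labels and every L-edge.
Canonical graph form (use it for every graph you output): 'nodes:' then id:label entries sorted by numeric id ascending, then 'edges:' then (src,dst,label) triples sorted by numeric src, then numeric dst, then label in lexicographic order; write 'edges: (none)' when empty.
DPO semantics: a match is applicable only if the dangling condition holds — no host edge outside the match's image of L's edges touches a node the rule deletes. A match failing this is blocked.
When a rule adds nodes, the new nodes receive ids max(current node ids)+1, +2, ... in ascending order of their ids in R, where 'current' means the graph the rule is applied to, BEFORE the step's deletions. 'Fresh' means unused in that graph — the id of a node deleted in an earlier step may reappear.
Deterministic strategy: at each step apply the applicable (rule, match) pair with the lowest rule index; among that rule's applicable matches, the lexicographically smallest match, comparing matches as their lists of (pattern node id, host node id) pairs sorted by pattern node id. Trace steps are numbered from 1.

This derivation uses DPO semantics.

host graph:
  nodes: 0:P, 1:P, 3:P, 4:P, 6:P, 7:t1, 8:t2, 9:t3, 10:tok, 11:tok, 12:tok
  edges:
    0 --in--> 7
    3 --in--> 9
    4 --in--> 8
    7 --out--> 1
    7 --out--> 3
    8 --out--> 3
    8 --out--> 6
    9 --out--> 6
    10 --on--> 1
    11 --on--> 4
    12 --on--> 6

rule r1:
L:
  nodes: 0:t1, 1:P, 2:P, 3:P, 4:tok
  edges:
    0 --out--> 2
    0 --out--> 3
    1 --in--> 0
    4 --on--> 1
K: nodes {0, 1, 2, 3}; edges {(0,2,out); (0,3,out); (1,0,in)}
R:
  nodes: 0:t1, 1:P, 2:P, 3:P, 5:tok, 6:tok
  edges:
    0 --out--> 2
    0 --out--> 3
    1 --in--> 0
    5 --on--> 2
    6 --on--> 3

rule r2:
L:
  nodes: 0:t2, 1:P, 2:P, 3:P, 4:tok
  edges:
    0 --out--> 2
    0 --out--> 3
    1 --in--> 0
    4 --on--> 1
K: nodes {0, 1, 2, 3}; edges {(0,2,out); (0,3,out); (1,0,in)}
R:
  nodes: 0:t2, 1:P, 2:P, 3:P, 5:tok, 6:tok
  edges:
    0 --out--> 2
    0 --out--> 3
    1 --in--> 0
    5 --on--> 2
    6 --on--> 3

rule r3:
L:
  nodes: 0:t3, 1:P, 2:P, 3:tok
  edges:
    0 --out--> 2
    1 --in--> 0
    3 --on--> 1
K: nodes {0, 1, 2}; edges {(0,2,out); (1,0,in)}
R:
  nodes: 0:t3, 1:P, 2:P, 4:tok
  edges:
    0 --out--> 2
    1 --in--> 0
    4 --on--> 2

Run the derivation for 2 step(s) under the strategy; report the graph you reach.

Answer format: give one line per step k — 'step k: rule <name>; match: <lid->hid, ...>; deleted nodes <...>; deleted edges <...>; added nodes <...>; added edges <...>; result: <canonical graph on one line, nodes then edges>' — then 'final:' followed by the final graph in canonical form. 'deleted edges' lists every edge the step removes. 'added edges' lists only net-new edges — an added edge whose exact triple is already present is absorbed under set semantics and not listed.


step 1: rule r2; match: 0->8, 1->4, 2->3, 3->6, 4->11; deleted nodes 11; deleted edges (11,4,on); added nodes 13, 14; added edges (13,3,on); (14,6,on); result: nodes: 0:P, 1:P, 3:P, 4:P, 6:P, 7:t1, 8:t2, 9:t3, 10:tok, 12:tok, 13:tok, 14:tok edges: (0,7,in); (3,9,in); (4,8,in); (7,1,out); (7,3,out); (8,3,out); (8,6,out); (9,6,out); (10,1,on); (12,6,on); (13,3,on); (14,6,on)
step 2: rule r3; match: 0->9, 1->3, 2->6, 3->13; deleted nodes 13; deleted edges (13,3,on); added nodes 15; added edges (15,6,on); result: nodes: 0:P, 1:P, 3:P, 4:P, 6:P, 7:t1, 8:t2, 9:t3, 10:tok, 12:tok, 14:tok, 15:tok edges: (0,7,in); (3,9,in); (4,8,in); (7,1,out); (7,3,out); (8,3,out); (8,6,out); (9,6,out); (10,1,on); (12,6,on); (14,6,on); (15,6,on)
final:
nodes: 0:P, 1:P, 3:P, 4:P, 6:P, 7:t1, 8:t2, 9:t3, 10:tok, 12:tok, 14:tok, 15:tok
edges: (0,7,in); (3,9,in); (4,8,in); (7,1,out); (7,3,out); (8,3,out); (8,6,out); (9,6,out); (10,1,on); (12,6,on); (14,6,on); (15,6,on)


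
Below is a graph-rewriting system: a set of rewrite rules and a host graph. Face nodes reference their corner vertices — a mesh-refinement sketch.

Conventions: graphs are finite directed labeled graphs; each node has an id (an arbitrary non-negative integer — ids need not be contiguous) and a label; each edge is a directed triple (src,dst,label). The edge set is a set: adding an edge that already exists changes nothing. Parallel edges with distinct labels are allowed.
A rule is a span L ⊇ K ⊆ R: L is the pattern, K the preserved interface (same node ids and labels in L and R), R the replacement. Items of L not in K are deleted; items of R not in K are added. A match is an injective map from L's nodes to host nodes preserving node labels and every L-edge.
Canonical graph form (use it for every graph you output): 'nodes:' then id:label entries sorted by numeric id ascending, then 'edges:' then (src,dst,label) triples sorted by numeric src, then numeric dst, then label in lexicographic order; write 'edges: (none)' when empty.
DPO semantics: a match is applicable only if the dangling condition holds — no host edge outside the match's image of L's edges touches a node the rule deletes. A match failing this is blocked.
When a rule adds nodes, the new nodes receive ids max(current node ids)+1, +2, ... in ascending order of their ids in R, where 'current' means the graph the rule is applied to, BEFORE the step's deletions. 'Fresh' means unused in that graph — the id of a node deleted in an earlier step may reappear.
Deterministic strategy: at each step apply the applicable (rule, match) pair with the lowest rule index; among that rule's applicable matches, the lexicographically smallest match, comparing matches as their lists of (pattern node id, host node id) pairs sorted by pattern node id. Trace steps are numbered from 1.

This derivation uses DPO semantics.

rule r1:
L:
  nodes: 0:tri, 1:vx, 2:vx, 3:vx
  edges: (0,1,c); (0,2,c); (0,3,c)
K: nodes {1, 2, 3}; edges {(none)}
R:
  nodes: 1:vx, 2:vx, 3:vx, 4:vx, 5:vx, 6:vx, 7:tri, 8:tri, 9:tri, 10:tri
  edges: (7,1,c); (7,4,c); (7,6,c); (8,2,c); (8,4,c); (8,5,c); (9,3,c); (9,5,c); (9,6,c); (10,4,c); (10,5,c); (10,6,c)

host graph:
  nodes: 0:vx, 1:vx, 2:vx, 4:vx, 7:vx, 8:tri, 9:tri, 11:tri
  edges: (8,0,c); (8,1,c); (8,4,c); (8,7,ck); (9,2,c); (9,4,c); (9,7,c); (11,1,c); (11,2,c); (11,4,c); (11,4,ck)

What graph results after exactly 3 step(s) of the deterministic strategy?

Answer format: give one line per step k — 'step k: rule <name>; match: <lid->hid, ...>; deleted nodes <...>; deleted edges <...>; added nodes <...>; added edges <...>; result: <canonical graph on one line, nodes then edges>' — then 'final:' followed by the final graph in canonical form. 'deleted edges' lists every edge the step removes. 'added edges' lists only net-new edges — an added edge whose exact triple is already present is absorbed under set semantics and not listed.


step 1: rule r1; match: 0->9, 1->2, 2->4, 3->7; deleted nodes 9; deleted edges (9,2,c); (9,4,c); (9,7,c); added nodes 12, 13, 14, 15, 16, 17, 18; added edges (15,2,c); (15,12,c); (15,14,c); (16,4,c); (16,12,c); (16,13,c); (17,7,c); (17,13,c); (17,14,c); (18,12,c); (18,13,c); (18,14,c); result: nodes: 0:vx, 1:vx, 2:vx, 4:vx, 7:vx, 8:tri, 11:tri, 12:vx, 13:vx, 14:vx, 15:tri, 16:tri, 17:tri, 18:tri edges: (8,0,c); (8,1,c); (8,4,c); (8,7,ck); (11,1,c); (11,2,c); (11,4,c); (11,4,ck); (15,2,c); (15,12,c); (15,14,c); (16,4,c); (16,12,c); (16,13,c); (17,7,c); (17,13,c); (17,14,c); (18,12,c); (18,13,c); (18,14,c)
step 2: rule r1; match: 0->15, 1->2, 2->12, 3->14; deleted nodes 15; deleted edges (15,2,c); (15,12,c); (15,14,c); added nodes 19, 20, 21, 22, 23, 24, 25; added edges (22,2,c); (22,19,c); (22,21,c); (23,12,c); (23,19,c); (23,20,c); (24,14,c); (24,20,c); (24,21,c); (25,19,c); (25,20,c); (25,21,c); result: nodes: 0:vx, 1:vx, 2:vx, 4:vx, 7:vx, 8:tri, 11:tri, 12:vx, 13:vx, 14:vx, 16:tri, 17:tri, 18:tri, 19:vx, 20:vx, 21:vx, 22:tri, 23:tri, 24:tri, 25:tri edges: (8,0,c); (8,1,c); (8,4,c); (8,7,ck); (11,1,c); (11,2,c); (11,4,c); (11,4,ck); (16,4,c); (16,12,c); (16,13,c); (17,7,c); (17,13,c); (17,14,c); (18,12,c); (18,13,c); (18,14,c); (22,2,c); (22,19,c); (22,21,c); (23,12,c); (23,19,c); (23,20,c); (24,14,c); (24,20,c); (24,21,c); (25,19,c); (25,20,c); (25,21,c)
step 3: rule r1; match: 0->16, 1->4, 2->12, 3->13; deleted nodes 16; deleted edges (16,4,c); (16,12,c); (16,13,c); added nodes 26, 27, 28, 29, 30, 31, 32; added edges (29,4,c); (29,26,c); (29,28,c); (30,12,c); (30,26,c); (30,27,c); (31,13,c); (31,27,c); (31,28,c); (32,26,c); (32,27,c); (32,28,c); result: nodes: 0:vx, 1:vx, 2:vx, 4:vx, 7:vx, 8:tri, 11:tri, 12:vx, 13:vx, 14:vx, 17:tri, 18:tri, 19:vx, 20:vx, 21:vx, 22:tri, 23:tri, 24:tri, 25:tri, 26:vx, 27:vx, 28:vx, 29:tri, 30:tri, 31:tri, 32:tri edges: (8,0,c); (8,1,c); (8,4,c); (8,7,ck); (11,1,c); (11,2,c); (11,4,c); (11,4,ck); (17,7,c); (17,13,c); (17,14,c); (18,12,c); (18,13,c); (18,14,c); (22,2,c); (22,19,c); (22,21,c); (23,12,c); (23,19,c); (23,20,c); (24,14,c); (24,20,c); (24,21,c); (25,19,c); (25,20,c); (25,21,c); (29,4,c); (29,26,c); (29,28,c); (30,12,c); (30,26,c); (30,27,c); (31,13,c); (31,27,c); (31,28,c); (32,26,c); (32,27,c); (32,28,c)
final:
nodes: 0:vx, 1:vx, 2:vx, 4:vx, 7:vx, 8:tri, 11:tri, 12:vx, 13:vx, 14:vx, 17:tri, 18:tri, 19:vx, 20:vx, 21:vx, 22:tri, 23:tri, 24:tri, 25:tri, 26:vx, 27:vx, 28:vx, 29:tri, 30:tri, 31:tri, 32:tri
edges: (8,0,c); (8,1,c); (8,4,c); (8,7,ck); (11,1,c); (11,2,c); (11,4,c); (11,4,ck); (17,7,c); (17,13,c); (17,14,c); (18,12,c); (18,13,c); (18,14,c); (22,2,c); (22,19,c); (22,21,c); (23,12,c); (23,19,c); (23,20,c); (24,14,c); (24,20,c); (24,21,c); (25,19,c); (25,20,c); (25,21,c); (29,4,c); (29,26,c); (29,28,c); (30,12,c); (30,26,c); (30,27,c); (31,13,c); (31,27,c); (31,28,c); (32,26,c); (32,27,c); (32,28,c)


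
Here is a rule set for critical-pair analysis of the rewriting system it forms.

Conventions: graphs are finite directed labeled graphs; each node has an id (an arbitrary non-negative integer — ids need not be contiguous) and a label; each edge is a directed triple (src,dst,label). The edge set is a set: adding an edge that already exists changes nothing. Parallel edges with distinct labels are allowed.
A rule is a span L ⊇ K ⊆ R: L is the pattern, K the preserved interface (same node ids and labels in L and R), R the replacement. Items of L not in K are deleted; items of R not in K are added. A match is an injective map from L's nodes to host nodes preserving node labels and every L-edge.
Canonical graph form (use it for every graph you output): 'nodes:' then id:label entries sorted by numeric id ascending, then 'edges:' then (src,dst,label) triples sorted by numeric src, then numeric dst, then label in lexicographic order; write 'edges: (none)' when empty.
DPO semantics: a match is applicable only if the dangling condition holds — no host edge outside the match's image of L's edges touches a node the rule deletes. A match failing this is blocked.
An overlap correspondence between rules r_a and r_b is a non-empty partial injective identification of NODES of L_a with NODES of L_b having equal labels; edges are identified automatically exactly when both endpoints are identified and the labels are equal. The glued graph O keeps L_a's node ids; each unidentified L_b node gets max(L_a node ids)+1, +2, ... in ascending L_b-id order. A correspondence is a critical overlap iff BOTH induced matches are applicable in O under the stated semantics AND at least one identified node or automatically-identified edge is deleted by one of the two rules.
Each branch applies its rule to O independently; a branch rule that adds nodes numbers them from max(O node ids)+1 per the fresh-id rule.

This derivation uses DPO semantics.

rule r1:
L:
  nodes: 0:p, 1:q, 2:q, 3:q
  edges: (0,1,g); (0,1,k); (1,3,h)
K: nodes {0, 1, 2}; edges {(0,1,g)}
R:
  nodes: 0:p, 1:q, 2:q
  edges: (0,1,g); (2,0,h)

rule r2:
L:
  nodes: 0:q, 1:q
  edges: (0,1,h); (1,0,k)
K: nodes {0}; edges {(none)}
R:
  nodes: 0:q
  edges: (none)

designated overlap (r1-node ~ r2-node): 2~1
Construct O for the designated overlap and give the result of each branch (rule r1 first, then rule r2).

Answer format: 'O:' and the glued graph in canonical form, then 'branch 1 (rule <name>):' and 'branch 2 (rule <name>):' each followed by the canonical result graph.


O:
nodes: 0:p, 1:q, 2:q, 3:q, 4:q
edges: (0,1,g); (0,1,k); (1,3,h); (2,4,k); (4,2,h)
branch 1 (rule r1):
nodes: 0:p, 1:q, 2:q, 4:q
edges: (0,1,g); (2,0,h); (2,4,k); (4,2,h)
branch 2 (rule r2):
nodes: 0:p, 1:q, 3:q, 4:q
edges: (0,1,g); (0,1,k); (1,3,h)


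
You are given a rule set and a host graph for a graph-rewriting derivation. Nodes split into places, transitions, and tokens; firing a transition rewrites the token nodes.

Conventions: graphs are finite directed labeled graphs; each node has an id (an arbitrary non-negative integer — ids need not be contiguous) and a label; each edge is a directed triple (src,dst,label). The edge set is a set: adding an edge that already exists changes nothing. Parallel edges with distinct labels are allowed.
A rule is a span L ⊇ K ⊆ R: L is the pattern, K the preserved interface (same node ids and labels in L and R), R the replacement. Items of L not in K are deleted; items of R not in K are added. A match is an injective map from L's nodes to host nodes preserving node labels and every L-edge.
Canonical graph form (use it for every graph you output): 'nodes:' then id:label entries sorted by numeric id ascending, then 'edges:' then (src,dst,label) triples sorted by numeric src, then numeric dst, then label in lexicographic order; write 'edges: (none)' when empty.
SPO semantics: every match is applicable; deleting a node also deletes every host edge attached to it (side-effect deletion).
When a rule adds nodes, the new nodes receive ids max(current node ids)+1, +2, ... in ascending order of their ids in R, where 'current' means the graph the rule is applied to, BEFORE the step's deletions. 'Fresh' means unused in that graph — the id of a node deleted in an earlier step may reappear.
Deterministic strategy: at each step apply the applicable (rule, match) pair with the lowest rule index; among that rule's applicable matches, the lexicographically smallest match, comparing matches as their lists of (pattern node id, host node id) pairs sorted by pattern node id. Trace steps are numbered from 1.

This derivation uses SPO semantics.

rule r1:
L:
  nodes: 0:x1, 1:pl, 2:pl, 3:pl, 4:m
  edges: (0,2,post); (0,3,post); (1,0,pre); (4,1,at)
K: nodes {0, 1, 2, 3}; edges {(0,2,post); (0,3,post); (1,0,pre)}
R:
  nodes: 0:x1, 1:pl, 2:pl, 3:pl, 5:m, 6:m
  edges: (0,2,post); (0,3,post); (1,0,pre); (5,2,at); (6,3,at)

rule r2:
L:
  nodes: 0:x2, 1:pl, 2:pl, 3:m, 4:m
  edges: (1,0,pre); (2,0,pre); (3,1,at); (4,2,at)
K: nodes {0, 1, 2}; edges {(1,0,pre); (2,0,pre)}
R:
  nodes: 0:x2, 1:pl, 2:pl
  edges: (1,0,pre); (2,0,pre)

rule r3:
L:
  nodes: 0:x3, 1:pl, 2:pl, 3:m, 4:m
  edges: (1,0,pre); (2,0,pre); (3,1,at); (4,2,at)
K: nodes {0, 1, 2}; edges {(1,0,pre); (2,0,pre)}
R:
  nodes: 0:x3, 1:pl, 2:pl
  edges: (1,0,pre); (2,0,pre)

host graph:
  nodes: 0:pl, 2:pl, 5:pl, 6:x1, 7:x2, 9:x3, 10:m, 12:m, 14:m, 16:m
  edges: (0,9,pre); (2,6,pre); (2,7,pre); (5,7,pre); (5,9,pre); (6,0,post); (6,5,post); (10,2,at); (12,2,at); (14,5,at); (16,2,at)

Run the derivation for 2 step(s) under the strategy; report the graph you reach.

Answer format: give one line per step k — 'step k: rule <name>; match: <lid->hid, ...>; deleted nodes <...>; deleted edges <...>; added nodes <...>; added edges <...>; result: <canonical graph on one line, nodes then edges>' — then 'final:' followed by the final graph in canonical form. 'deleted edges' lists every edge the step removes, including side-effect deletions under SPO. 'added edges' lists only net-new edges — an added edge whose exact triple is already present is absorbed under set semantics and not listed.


step 1: rule r1; match: 0->6, 1->2, 2->0, 3->5, 4->10; deleted nodes 10; deleted edges (10,2,at); added nodes 17, 18; added edges (17,0,at); (18,5,at); result: nodes: 0:pl, 2:pl, 5:pl, 6:x1, 7:x2, 9:x3, 12:m, 14:m, 16:m, 17:m, 18:m edges: (0,9,pre); (2,6,pre); (2,7,pre); (5,7,pre); (5,9,pre); (6,0,post); (6,5,post); (12,2,at); (14,5,at); (16,2,at); (17,0,at); (18,5,at)
step 2: rule r1; match: 0->6, 1->2, 2->0, 3->5, 4->12; deleted nodes 12; deleted edges (12,2,at); added nodes 19, 20; added edges (19,0,at); (20,5,at); result: nodes: 0:pl, 2:pl, 5:pl, 6:x1, 7:x2, 9:x3, 14:m, 16:m, 17:m, 18:m, 19:m, 20:m edges: (0,9,pre); (2,6,pre); (2,7,pre); (5,7,pre); (5,9,pre); (6,0,post); (6,5,post); (14,5,at); (16,2,at); (17,0,at); (18,5,at); (19,0,at); (20,5,at)
final:
nodes: 0:pl, 2:pl, 5:pl, 6:x1, 7:x2, 9:x3, 14:m, 16:m, 17:m, 18:m, 19:m, 20:m
edges: (0,9,pre); (2,6,pre); (2,7,pre); (5,7,pre); (5,9,pre); (6,0,post); (6,5,post); (14,5,at); (16,2,at); (17,0,at); (18,5,at); (19,0,at); (20,5,at)


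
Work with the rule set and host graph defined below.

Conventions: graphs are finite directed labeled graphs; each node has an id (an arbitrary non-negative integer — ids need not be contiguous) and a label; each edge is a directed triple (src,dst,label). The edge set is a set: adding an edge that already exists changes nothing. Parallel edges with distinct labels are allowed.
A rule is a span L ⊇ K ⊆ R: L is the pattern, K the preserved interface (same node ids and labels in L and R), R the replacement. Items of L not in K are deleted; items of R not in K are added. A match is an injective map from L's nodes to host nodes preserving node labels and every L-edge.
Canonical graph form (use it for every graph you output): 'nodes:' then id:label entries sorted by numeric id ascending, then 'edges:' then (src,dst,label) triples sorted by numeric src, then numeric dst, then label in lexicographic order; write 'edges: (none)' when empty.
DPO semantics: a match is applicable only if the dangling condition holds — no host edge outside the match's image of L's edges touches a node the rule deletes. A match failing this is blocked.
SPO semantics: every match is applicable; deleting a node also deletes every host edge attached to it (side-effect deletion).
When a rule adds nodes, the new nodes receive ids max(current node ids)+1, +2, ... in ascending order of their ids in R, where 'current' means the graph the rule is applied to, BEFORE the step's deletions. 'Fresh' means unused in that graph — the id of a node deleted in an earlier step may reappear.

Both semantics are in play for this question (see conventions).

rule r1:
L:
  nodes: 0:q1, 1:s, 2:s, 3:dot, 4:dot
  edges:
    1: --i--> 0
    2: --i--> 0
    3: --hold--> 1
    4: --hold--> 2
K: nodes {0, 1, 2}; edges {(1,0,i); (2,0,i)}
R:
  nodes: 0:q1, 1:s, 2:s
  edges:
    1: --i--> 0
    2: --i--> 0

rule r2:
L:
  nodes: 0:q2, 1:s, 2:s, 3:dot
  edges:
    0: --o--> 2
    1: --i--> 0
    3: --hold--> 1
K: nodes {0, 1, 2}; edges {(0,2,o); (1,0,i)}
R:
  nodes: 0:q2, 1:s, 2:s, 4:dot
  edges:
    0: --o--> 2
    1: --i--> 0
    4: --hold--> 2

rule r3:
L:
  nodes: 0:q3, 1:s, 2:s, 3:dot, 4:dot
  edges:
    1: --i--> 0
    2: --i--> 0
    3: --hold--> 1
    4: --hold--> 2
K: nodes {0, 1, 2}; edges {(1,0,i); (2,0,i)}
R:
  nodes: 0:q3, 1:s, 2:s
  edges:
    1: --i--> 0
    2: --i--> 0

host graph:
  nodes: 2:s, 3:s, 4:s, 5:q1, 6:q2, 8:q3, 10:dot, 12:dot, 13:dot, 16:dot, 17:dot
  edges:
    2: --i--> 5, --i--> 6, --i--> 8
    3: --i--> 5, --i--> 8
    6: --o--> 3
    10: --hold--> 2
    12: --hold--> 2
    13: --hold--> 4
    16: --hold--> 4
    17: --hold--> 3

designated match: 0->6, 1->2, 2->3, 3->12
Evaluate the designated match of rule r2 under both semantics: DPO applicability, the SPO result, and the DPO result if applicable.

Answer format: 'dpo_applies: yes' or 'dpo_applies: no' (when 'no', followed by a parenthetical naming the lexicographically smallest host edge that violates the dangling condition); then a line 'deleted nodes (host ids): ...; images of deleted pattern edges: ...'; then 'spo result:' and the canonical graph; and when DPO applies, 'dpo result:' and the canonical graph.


dpo_applies: yes
deleted nodes (host ids): 12; images of deleted pattern edges: (12,2,hold)
spo result:
nodes: 2:s, 3:s, 4:s, 5:q1, 6:q2, 8:q3, 10:dot, 13:dot, 16:dot, 17:dot, 18:dot
edges: (2,5,i); (2,6,i); (2,8,i); (3,5,i); (3,8,i); (6,3,o); (10,2,hold); (13,4,hold); (16,4,hold); (17,3,hold); (18,3,hold)
dpo result:
nodes: 2:s, 3:s, 4:s, 5:q1, 6:q2, 8:q3, 10:dot, 13:dot, 16:dot, 17:dot, 18:dot
edges: (2,5,i); (2,6,i); (2,8,i); (3,5,i); (3,8,i); (6,3,o); (10,2,hold); (13,4,hold); (16,4,hold); (17,3,hold); (18,3,hold)


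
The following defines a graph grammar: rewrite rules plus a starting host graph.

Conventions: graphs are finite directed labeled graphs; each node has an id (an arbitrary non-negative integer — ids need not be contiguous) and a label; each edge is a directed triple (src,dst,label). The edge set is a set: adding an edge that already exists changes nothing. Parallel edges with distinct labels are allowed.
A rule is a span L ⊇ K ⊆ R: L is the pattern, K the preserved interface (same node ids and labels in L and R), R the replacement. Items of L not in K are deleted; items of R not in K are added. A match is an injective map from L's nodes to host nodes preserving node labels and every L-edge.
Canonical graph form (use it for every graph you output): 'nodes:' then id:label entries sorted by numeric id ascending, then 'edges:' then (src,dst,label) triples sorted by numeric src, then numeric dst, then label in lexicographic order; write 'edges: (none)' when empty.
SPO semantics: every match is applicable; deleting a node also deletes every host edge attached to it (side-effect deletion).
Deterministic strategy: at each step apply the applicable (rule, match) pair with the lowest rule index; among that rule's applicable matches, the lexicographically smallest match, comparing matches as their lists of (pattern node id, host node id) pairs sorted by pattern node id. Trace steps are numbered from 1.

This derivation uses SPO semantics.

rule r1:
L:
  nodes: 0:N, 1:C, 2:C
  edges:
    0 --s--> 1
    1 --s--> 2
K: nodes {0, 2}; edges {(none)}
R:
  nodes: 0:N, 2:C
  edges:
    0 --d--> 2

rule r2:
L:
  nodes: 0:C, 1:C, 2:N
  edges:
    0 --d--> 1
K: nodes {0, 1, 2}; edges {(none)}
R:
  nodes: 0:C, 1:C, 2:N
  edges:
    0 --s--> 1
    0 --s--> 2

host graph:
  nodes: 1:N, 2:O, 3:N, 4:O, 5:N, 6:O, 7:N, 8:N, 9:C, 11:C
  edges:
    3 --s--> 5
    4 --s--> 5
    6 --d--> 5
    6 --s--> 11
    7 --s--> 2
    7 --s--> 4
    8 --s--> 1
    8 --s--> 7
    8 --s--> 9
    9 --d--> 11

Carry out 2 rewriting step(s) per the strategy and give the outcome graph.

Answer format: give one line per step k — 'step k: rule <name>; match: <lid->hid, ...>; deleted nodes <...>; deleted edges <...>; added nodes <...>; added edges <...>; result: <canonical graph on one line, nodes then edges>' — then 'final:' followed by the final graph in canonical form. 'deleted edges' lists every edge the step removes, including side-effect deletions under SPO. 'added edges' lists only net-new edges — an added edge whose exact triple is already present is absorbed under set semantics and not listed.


step 1: rule r2; match: 0->9, 1->11, 2->1; deleted nodes (none); deleted edges (9,11,d); added nodes (none); added edges (9,1,s); (9,11,s); result: nodes: 1:N, 2:O, 3:N, 4:O, 5:N, 6:O, 7:N, 8:N, 9:C, 11:C edges: (3,5,s); (4,5,s); (6,5,d); (6,11,s); (7,2,s); (7,4,s); (8,1,s); (8,7,s); (8,9,s); (9,1,s); (9,11,s)
step 2: rule r1; match: 0->8, 1->9, 2->11; deleted nodes 9; deleted edges (8,9,s); (9,1,s); (9,11,s); added nodes (none); added edges (8,11,d); result: nodes: 1:N, 2:O, 3:N, 4:O, 5:N, 6:O, 7:N, 8:N, 11:C edges: (3,5,s); (4,5,s); (6,5,d); (6,11,s); (7,2,s); (7,4,s); (8,1,s); (8,7,s); (8,11,d)
final:
nodes: 1:N, 2:O, 3:N, 4:O, 5:N, 6:O, 7:N, 8:N, 11:C
edges: (3,5,s); (4,5,s); (6,5,d); (6,11,s); (7,2,s); (7,4,s); (8,1,s); (8,7,s); (8,11,d)


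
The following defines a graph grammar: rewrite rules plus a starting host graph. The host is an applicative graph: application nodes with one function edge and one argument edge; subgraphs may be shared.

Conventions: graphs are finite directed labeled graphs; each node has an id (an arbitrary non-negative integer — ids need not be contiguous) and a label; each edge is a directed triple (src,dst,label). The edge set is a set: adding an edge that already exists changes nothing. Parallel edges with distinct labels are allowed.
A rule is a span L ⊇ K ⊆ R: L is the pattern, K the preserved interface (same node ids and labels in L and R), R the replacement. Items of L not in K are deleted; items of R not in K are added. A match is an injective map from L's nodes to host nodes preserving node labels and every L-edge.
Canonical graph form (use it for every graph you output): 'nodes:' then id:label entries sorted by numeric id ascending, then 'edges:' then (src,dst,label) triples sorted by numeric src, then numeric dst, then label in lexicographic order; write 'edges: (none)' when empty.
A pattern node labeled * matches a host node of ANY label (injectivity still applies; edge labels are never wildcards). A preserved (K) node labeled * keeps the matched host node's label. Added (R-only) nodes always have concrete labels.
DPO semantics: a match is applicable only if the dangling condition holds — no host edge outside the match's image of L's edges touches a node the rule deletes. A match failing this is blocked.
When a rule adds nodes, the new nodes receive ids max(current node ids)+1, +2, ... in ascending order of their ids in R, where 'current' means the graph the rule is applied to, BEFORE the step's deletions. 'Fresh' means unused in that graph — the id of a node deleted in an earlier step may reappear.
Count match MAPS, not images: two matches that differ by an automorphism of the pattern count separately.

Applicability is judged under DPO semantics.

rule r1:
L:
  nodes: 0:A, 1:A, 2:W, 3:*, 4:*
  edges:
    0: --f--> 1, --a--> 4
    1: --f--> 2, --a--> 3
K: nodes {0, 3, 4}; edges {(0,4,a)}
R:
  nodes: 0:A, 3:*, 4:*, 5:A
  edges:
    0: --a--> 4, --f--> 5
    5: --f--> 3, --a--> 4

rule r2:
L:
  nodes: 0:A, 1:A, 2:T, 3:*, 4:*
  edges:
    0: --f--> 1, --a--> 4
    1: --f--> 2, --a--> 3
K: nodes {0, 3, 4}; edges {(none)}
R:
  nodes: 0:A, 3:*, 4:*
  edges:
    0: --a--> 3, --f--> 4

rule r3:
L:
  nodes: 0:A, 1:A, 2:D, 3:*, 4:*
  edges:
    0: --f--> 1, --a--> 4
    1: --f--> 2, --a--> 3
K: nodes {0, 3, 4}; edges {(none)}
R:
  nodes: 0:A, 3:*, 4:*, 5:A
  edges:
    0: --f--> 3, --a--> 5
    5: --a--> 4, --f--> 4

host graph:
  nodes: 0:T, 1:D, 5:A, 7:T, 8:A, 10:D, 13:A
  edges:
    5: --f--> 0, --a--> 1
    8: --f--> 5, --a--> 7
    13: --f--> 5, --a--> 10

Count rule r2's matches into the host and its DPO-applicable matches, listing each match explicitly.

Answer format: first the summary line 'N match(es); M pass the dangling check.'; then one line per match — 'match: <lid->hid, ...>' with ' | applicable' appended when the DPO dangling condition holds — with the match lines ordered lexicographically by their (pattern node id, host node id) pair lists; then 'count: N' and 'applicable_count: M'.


2 match(es); 0 pass the dangling check.
match: 0->8, 1->5, 2->0, 3->1, 4->7
match: 0->13, 1->5, 2->0, 3->1, 4->10
count: 2
applicable_count: 0


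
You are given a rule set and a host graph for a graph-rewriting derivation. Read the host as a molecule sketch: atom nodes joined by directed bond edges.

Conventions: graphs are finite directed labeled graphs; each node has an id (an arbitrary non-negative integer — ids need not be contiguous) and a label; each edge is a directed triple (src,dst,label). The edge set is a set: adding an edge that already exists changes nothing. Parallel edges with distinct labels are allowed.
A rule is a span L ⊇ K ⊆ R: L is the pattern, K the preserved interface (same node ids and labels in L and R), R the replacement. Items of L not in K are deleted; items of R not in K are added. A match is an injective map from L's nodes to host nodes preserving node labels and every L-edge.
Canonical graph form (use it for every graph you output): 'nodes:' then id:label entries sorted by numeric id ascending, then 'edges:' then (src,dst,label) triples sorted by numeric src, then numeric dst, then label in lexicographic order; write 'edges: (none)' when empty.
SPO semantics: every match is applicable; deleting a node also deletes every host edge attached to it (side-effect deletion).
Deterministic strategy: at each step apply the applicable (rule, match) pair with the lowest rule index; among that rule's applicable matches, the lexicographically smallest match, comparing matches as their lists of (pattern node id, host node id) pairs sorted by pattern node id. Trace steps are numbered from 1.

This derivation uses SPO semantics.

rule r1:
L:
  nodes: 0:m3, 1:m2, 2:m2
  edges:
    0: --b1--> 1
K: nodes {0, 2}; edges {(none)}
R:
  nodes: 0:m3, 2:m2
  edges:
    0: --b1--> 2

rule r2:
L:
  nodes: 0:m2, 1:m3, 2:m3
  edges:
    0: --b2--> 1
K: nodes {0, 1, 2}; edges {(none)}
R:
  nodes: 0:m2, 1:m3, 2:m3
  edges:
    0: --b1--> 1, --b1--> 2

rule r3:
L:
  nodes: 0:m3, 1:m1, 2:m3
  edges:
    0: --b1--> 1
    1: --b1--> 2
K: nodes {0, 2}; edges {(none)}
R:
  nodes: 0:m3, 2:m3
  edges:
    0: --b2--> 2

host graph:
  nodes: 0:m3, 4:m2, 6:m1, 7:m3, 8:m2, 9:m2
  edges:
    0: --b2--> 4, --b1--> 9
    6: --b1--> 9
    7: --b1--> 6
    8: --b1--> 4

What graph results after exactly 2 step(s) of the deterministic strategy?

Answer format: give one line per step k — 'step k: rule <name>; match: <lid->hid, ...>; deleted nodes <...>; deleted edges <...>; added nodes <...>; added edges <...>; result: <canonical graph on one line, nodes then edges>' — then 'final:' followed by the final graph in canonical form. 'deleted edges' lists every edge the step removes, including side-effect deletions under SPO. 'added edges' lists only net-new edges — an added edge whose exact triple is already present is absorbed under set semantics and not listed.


step 1: rule r1; match: 0->0, 1->9, 2->4; deleted nodes 9; deleted edges (0,9,b1); (6,9,b1); added nodes (none); added edges (0,4,b1); result: nodes: 0:m3, 4:m2, 6:m1, 7:m3, 8:m2 edges: (0,4,b1); (0,4,b2); (7,6,b1); (8,4,b1)
step 2: rule r1; match: 0->0, 1->4, 2->8; deleted nodes 4; deleted edges (0,4,b1); (0,4,b2); (8,4,b1); added nodes (none); added edges (0,8,b1); result: nodes: 0:m3, 6:m1, 7:m3, 8:m2 edges: (0,8,b1); (7,6,b1)
final:
nodes: 0:m3, 6:m1, 7:m3, 8:m2
edges: (0,8,b1); (7,6,b1)


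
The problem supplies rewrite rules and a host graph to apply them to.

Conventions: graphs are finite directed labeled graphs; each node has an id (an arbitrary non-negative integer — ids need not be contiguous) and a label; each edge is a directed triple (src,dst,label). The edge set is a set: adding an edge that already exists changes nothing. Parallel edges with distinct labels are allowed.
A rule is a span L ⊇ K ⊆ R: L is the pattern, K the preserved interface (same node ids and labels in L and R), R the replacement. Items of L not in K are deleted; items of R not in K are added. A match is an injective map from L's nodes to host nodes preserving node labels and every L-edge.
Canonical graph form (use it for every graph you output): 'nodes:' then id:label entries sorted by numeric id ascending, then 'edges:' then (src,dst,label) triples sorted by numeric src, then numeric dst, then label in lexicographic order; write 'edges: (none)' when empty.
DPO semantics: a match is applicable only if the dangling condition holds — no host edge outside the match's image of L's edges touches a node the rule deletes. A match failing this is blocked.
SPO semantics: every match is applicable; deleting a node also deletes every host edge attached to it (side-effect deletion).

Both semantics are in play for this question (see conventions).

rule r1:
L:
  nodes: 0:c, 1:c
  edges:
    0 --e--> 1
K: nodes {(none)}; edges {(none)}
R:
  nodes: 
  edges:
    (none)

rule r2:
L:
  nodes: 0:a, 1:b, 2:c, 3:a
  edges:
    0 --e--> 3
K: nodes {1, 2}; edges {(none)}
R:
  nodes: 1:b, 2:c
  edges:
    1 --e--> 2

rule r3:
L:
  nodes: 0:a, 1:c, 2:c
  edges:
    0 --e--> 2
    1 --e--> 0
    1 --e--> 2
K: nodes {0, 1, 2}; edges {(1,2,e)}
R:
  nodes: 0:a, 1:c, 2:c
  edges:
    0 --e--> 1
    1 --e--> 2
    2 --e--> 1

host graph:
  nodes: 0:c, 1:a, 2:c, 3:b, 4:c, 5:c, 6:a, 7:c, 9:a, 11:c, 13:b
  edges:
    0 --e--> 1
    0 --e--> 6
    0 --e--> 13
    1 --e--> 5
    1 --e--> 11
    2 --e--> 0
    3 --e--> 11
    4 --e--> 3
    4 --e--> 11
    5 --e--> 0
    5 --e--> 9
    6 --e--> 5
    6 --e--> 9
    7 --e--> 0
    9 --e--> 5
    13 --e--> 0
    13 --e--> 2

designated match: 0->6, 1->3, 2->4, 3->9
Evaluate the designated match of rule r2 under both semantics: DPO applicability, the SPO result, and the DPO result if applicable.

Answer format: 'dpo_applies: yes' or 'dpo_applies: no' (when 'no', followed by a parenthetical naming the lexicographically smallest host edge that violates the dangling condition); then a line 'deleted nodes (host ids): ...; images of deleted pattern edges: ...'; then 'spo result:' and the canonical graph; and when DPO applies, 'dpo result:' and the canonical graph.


dpo_applies: no
(the rule deletes node 6, which keeps host edge (0,6,e) outside the match image — the dangling condition fails, DPO blocks; SPO proceeds and side-deletes such edges)
deleted nodes (host ids): 6, 9; images of deleted pattern edges: (6,9,e)
spo result:
nodes: 0:c, 1:a, 2:c, 3:b, 4:c, 5:c, 7:c, 11:c, 13:b
edges: (0,1,e); (0,13,e); (1,5,e); (1,11,e); (2,0,e); (3,4,e); (3,11,e); (4,3,e); (4,11,e); (5,0,e); (7,0,e); (13,0,e); (13,2,e)


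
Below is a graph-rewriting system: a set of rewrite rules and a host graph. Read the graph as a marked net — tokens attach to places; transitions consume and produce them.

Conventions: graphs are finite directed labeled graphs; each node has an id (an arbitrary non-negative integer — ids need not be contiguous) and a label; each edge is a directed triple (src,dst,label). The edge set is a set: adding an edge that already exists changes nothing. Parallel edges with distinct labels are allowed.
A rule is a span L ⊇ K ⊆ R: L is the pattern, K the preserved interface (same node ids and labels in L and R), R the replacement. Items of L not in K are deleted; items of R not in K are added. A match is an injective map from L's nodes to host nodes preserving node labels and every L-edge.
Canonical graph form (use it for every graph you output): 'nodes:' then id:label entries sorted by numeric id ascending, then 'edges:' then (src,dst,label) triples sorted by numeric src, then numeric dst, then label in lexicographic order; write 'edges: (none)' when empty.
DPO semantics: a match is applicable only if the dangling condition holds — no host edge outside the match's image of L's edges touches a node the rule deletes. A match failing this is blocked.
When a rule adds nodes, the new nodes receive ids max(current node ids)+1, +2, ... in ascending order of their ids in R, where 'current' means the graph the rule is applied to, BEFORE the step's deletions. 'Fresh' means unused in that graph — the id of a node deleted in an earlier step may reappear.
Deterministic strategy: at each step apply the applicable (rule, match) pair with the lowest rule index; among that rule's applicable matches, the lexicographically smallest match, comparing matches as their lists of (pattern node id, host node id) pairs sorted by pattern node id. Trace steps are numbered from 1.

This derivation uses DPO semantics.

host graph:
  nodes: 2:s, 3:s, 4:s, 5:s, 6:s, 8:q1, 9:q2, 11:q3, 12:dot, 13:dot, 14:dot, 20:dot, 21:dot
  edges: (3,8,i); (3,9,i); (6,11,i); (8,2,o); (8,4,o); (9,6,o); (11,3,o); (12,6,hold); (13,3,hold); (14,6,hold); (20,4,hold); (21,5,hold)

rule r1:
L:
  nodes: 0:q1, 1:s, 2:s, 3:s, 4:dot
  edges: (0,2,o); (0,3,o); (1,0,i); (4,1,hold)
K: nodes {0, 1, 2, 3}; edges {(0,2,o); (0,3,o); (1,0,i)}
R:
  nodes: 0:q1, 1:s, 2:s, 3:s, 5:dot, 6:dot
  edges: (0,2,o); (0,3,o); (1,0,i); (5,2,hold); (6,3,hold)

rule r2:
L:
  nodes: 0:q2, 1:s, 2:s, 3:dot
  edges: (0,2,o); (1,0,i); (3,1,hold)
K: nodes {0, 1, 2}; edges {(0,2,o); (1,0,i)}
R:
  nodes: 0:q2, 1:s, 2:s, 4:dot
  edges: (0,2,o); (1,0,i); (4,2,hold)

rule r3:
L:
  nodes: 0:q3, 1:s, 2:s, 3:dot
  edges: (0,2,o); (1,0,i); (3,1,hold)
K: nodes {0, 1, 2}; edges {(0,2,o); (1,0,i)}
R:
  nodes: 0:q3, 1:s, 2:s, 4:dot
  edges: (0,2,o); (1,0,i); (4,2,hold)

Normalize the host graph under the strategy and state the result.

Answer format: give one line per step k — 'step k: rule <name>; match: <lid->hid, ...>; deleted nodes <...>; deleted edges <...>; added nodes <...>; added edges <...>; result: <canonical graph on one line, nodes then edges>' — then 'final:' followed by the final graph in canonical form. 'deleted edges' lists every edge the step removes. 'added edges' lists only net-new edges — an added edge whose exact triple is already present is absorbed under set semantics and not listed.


step 1: rule r1; match: 0->8, 1->3, 2->2, 3->4, 4->13; deleted nodes 13; deleted edges (13,3,hold); added nodes 22, 23; added edges (22,2,hold); (23,4,hold); result: nodes: 2:s, 3:s, 4:s, 5:s, 6:s, 8:q1, 9:q2, 11:q3, 12:dot, 14:dot, 20:dot, 21:dot, 22:dot, 23:dot edges: (3,8,i); (3,9,i); (6,11,i); (8,2,o); (8,4,o); (9,6,o); (11,3,o); (12,6,hold); (14,6,hold); (20,4,hold); (21,5,hold); (22,2,hold); (23,4,hold)
step 2: rule r3; match: 0->11, 1->6, 2->3, 3->12; deleted nodes 12; deleted edges (12,6,hold); added nodes 24; added edges (24,3,hold); result: nodes: 2:s, 3:s, 4:s, 5:s, 6:s, 8:q1, 9:q2, 11:q3, 14:dot, 20:dot, 21:dot, 22:dot, 23:dot, 24:dot edges: (3,8,i); (3,9,i); (6,11,i); (8,2,o); (8,4,o); (9,6,o); (11,3,o); (14,6,hold); (20,4,hold); (21,5,hold); (22,2,hold); (23,4,hold); (24,3,hold)
step 3: rule r1; match: 0->8, 1->3, 2->2, 3->4, 4->24; deleted nodes 24; deleted edges (24,3,hold); added nodes 25, 26; added edges (25,2,hold); (26,4,hold); result: nodes: 2:s, 3:s, 4:s, 5:s, 6:s, 8:q1, 9:q2, 11:q3, 14:dot, 20:dot, 21:dot, 22:dot, 23:dot, 25:dot, 26:dot edges: (3,8,i); (3,9,i); (6,11,i); (8,2,o); (8,4,o); (9,6,o); (11,3,o); (14,6,hold); (20,4,hold); (21,5,hold); (22,2,hold); (23,4,hold); (25,2,hold); (26,4,hold)
step 4: rule r3; match: 0->11, 1->6, 2->3, 3->14; deleted nodes 14; deleted edges (14,6,hold); added nodes 27; added edges (27,3,hold); result: nodes: 2:s, 3:s, 4:s, 5:s, 6:s, 8:q1, 9:q2, 11:q3, 20:dot, 21:dot, 22:dot, 23:dot, 25:dot, 26:dot, 27:dot edges: (3,8,i); (3,9,i); (6,11,i); (8,2,o); (8,4,o); (9,6,o); (11,3,o); (20,4,hold); (21,5,hold); (22,2,hold); (23,4,hold); (25,2,hold); (26,4,hold); (27,3,hold)
step 5: rule r1; match: 0->8, 1->3, 2->2, 3->4, 4->27; deleted nodes 27; deleted edges (27,3,hold); added nodes 28, 29; added edges (28,2,hold); (29,4,hold); result: nodes: 2:s, 3:s, 4:s, 5:s, 6:s, 8:q1, 9:q2, 11:q3, 20:dot, 21:dot, 22:dot, 23:dot, 25:dot, 26:dot, 28:dot, 29:dot edges: (3,8,i); (3,9,i); (6,11,i); (8,2,o); (8,4,o); (9,6,o); (11,3,o); (20,4,hold); (21,5,hold); (22,2,hold); (23,4,hold); (25,2,hold); (26,4,hold); (28,2,hold); (29,4,hold)
final:
nodes: 2:s, 3:s, 4:s, 5:s, 6:s, 8:q1, 9:q2, 11:q3, 20:dot, 21:dot, 22:dot, 23:dot, 25:dot, 26:dot, 28:dot, 29:dot
edges: (3,8,i); (3,9,i); (6,11,i); (8,2,o); (8,4,o); (9,6,o); (11,3,o); (20,4,hold); (21,5,hold); (22,2,hold); (23,4,hold); (25,2,hold); (26,4,hold); (28,2,hold); (29,4,hold)


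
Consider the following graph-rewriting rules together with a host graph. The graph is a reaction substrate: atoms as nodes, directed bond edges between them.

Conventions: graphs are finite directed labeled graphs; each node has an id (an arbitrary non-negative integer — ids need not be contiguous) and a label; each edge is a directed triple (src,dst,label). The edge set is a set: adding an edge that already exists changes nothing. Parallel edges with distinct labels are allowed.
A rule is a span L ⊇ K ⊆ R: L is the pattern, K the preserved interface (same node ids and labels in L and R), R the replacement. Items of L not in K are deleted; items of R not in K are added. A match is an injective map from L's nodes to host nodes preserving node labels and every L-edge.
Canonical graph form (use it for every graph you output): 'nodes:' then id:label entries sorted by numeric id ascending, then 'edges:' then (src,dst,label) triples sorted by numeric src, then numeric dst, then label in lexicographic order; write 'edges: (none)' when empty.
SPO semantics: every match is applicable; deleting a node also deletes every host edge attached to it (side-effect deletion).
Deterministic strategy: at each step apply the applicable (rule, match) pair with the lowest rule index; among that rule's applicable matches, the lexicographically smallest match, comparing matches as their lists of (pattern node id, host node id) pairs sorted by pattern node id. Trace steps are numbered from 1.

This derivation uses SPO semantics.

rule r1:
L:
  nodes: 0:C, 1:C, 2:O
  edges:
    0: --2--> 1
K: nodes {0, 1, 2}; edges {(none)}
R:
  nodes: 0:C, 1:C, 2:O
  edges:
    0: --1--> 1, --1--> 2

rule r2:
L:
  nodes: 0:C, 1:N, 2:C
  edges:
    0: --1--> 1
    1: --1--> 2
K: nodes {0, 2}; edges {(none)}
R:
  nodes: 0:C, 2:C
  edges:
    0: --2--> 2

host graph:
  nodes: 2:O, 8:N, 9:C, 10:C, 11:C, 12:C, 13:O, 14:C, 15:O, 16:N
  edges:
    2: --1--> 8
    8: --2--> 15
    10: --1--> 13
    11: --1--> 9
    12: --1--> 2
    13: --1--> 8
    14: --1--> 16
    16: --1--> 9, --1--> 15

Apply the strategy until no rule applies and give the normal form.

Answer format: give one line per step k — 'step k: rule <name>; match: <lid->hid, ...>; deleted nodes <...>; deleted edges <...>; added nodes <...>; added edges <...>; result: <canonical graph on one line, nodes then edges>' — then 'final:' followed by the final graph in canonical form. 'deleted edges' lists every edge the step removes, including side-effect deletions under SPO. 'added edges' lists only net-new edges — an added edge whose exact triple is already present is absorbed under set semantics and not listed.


step 1: rule r2; match: 0->14, 1->16, 2->9; deleted nodes 16; deleted edges (14,16,1); (16,9,1); (16,15,1); added nodes (none); added edges (14,9,2); result: nodes: 2:O, 8:N, 9:C, 10:C, 11:C, 12:C, 13:O, 14:C, 15:O edges: (2,8,1); (8,15,2); (10,13,1); (11,9,1); (12,2,1); (13,8,1); (14,9,2)
step 2: rule r1; match: 0->14, 1->9, 2->2; deleted nodes (none); deleted edges (14,9,2); added nodes (none); added edges (14,2,1); (14,9,1); result: nodes: 2:O, 8:N, 9:C, 10:C, 11:C, 12:C, 13:O, 14:C, 15:O edges: (2,8,1); (8,15,2); (10,13,1); (11,9,1); (12,2,1); (13,8,1); (14,2,1); (14,9,1)
final:
nodes: 2:O, 8:N, 9:C, 10:C, 11:C, 12:C, 13:O, 14:C, 15:O
edges: (2,8,1); (8,15,2); (10,13,1); (11,9,1); (12,2,1); (13,8,1); (14,2,1); (14,9,1)
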